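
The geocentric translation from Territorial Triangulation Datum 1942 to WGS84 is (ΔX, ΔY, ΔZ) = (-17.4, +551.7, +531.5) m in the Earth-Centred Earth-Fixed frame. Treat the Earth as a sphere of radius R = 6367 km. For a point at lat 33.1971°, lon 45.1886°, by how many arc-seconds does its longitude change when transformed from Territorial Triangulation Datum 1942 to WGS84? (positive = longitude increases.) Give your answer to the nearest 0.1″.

sin φ = 0.547521, cos φ = 0.836792, sin λ = 0.709431, cos λ = 0.704775.
East component: ΔE = −sin λ·ΔX + cos λ·ΔY = −(0.709431)(-17.4) + (0.704775)(551.7) = 401.17 m.
1° of latitude spans πR/180 = 111125 m; at latitude φ, 1° of longitude spans that × cos φ = 92988.6 m, so Δλ = 401.17 / 92988.6 × 3600 = 15.531″.

Δλ = 15.5″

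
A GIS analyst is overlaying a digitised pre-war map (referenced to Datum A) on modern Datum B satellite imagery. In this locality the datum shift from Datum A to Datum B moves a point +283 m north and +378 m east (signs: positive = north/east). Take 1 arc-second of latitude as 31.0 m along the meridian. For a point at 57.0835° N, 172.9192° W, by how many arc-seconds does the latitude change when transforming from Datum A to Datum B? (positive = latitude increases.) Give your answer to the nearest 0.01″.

Δφ = 9.13″

1″ of latitude = 31.00 m, so Δφ = 283.0 / 31.00 = 9.129″.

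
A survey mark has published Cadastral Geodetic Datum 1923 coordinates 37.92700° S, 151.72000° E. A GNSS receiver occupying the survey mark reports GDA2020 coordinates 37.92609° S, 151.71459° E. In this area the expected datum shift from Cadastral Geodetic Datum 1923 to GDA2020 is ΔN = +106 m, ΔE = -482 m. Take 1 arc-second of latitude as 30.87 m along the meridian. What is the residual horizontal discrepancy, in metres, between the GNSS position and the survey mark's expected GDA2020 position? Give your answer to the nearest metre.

9 m

Observed coordinate differences: Δφ = +0.00091°, Δλ = -0.00541°.
Converting to metres (1° lat = 111132 m, cos φ = 0.788795): observed ΔN = 101.1 m, observed ΔE = -474.2 m.
Subtracting the expected shift leaves a residual of 101.1 − (106) = -4.9 m north and -474.2 − (-482) = 7.8 m east.
Residual distance = √((-4.9)² + 7.8²) = 9.2 m.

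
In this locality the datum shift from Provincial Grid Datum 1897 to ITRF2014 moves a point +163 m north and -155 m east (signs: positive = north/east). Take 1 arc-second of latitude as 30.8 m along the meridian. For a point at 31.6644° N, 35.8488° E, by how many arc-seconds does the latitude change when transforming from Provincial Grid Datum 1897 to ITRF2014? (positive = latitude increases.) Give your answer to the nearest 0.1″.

Δφ = 5.3″

1″ of latitude = 30.80 m, so Δφ = 163.0 / 30.80 = 5.292″.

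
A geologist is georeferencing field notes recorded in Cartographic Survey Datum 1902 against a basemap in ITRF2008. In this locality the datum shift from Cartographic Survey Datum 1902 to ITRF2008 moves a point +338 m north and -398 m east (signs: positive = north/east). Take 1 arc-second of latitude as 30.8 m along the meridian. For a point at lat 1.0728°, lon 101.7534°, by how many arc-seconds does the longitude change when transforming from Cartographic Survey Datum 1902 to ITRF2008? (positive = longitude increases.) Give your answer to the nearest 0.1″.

At latitude 1.0728°, cos φ = 0.999825.
1″ of longitude at this latitude = 30.80 × cos φ = 30.7946 m, so Δλ = -398.0 / 30.7946 = -12.924″.

Δλ = -12.9″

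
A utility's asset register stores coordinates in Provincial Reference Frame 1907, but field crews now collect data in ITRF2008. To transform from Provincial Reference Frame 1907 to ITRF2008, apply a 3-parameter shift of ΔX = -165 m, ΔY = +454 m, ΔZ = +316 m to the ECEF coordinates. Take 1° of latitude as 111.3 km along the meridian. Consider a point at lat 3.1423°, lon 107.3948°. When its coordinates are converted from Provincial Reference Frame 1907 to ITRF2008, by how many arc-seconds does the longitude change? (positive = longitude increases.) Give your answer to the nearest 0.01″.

sin φ = 0.054816, cos φ = 0.998496, sin λ = 0.954267, cos λ = -0.298954.
East component: ΔE = −sin λ·ΔX + cos λ·ΔY = −(0.954267)(-165) + (-0.298954)(454) = 21.73 m.
1° of latitude spans 111300 m; at latitude φ, 1° of longitude spans that × cos φ = 111132.7 m, so Δλ = 21.73 / 111132.7 × 3600 = 0.704″.

Δλ = 0.70″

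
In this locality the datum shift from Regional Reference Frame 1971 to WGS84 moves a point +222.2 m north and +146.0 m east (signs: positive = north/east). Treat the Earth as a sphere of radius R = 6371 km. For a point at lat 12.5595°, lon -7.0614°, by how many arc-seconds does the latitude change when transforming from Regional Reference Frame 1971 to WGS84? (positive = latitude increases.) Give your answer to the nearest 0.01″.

On a sphere of radius R, 1 rad of latitude = R, so Δφ = ΔN / R = 222.2 / 6371000 = 3.4877e-05 rad = 7.194″.

Δφ = 7.19″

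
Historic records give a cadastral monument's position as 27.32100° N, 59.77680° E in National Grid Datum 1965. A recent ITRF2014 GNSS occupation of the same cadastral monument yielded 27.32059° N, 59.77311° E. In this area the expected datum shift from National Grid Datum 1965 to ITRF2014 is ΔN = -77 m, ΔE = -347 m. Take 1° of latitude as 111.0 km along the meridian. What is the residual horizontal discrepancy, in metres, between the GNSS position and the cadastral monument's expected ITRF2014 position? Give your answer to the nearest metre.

36 m

Observed coordinate differences: Δφ = -0.00041°, Δλ = -0.00369°.
Converting to metres (1° lat = 111000 m, cos φ = 0.888449): observed ΔN = -45.5 m, observed ΔE = -363.9 m.
Subtracting the expected shift leaves a residual of -45.5 − (-77) = 31.5 m north and -363.9 − (-347) = -16.9 m east.
Residual distance = √(31.5² + (-16.9)²) = 35.7 m.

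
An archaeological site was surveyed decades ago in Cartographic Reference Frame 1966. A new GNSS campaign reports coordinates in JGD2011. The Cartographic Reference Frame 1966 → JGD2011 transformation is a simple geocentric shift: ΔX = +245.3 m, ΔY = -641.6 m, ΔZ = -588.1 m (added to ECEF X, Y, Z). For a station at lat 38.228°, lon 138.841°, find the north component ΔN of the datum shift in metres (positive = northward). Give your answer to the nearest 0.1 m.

The local north axis is (−sin φ cos λ, −sin φ sin λ, cos φ), giving ΔN = 114.280 + 261.297 − 461.985 = -86.41 m.

ΔN = -86.4 m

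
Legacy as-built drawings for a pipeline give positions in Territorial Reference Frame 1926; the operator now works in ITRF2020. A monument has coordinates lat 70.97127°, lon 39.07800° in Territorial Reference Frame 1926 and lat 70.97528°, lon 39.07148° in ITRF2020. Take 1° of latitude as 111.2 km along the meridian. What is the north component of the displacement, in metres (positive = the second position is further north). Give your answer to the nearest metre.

Δφ = 70.97528° − 70.97127° = +0.00401°; Δλ = 39.07148° − 39.07800° = -0.00652°.
ΔN = Δφ × 111200 = 445.9 m; ΔE = Δλ × 111200 × cos(70.97127°) = -0.00652 × 111200 × 0.326042 = -236.4 m.

ΔN = 446 m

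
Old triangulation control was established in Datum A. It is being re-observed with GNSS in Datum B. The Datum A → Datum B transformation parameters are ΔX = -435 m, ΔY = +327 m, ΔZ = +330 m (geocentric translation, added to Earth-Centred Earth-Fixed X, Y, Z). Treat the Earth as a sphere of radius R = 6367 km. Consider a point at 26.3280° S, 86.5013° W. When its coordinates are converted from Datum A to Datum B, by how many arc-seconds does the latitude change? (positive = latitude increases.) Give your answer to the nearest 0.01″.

Δφ = 4.51″

sin φ = -0.443509, cos φ = 0.896270, sin λ = -0.998136, cos λ = 0.061026.
North component: ΔN = −sin φ cos λ·ΔX − sin φ sin λ·ΔY + cos φ·ΔZ = −(-0.443509)(0.061026)(-435) − (-0.443509)(-0.998136)(327) + (0.896270)(330) = 139.24 m.
1° of latitude spans πR/180 = 111125 m, so Δφ = 139.24 / 111125 × 3600 = 4.511″.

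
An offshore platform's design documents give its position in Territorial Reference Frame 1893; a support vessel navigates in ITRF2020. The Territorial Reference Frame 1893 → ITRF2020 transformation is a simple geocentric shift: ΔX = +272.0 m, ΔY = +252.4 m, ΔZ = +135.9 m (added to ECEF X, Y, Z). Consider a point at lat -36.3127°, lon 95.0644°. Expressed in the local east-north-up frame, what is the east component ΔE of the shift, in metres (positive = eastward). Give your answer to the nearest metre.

At φ = -36.3127°, λ = 95.0644°: sin φ = -0.592192, cos φ = 0.805797, sin λ = 0.996096, cos λ = -0.088275.
ΔE = −sin λ·ΔX + cos λ·ΔY = −(0.996096)·(272.0) + (-0.088275)·(252.4) = -293.22 m.

ΔE = -293 m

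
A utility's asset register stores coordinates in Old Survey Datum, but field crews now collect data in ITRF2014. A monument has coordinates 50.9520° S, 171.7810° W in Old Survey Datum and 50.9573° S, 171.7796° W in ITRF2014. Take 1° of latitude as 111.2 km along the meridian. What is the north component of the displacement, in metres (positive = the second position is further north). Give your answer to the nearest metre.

ΔN = -589 m

Δφ = -50.9573° − -50.9520° = -0.0053°; Δλ = -171.7796° − -171.7810° = +0.0014°.
ΔN = Δφ × 111200 = -589.4 m; ΔE = Δλ × 111200 × cos(-50.9520°) = +0.0014 × 111200 × 0.629971 = 98.1 m.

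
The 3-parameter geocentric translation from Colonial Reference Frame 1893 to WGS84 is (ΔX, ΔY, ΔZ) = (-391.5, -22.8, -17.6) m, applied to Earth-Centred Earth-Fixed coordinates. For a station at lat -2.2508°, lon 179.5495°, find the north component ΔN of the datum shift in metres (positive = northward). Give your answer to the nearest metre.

ΔN = -2 m

At φ = -2.2508°, λ = 179.5495°: sin φ = -0.039274, cos φ = 0.999228, sin λ = 0.007863, cos λ = -0.999969.
ΔN = −sin φ cos λ·ΔX − sin φ sin λ·ΔY + cos φ·ΔZ = −(-0.039274)(-0.999969)(-391.5) − (-0.039274)(0.007863)(-22.8) + (0.999228)(-17.6) = -2.22 m.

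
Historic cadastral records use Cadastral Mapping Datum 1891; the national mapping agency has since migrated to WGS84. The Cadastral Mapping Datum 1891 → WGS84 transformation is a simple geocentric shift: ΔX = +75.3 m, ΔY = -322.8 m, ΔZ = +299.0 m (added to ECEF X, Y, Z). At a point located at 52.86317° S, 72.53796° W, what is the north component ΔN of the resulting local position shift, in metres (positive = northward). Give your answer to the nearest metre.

ΔN = 444 m

At φ = -52.86317°, λ = -72.53796°: sin φ = -0.797196, cos φ = 0.603721, sin λ = -0.953916, cos λ = 0.300074.
ΔN = −sin φ cos λ·ΔX − sin φ sin λ·ΔY + cos φ·ΔZ = −(-0.797196)(0.300074)(75.3) − (-0.797196)(-0.953916)(-322.8) + (0.603721)(299.0) = 444.00 m.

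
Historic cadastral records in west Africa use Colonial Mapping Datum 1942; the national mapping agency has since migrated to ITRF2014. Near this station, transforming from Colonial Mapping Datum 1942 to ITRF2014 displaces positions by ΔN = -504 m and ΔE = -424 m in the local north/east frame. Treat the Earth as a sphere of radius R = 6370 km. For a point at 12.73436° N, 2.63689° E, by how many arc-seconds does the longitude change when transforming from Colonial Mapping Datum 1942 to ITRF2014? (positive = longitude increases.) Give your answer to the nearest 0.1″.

At latitude 12.73436°, cos φ = 0.975403.
One radian of longitude at latitude φ spans R cos φ, so Δλ = ΔE / (R cos φ) = -424.0 / (6370000 × 0.975403) = -6.8241e-05 rad = -14.076″.

Δλ = -14.1″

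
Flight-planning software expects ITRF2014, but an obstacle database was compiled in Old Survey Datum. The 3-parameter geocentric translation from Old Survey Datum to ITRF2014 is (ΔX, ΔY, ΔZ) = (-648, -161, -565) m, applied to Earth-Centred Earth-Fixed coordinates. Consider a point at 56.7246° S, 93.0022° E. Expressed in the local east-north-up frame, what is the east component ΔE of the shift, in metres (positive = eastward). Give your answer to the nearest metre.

ΔE = 656 m

At φ = -56.7246°, λ = 93.0022°: sin φ = -0.836043, cos φ = 0.548664, sin λ = 0.998628, cos λ = -0.052374.
ΔE = −sin λ·ΔX + cos λ·ΔY = −(0.998628)·(-648) + (-0.052374)·(-161) = 655.54 m.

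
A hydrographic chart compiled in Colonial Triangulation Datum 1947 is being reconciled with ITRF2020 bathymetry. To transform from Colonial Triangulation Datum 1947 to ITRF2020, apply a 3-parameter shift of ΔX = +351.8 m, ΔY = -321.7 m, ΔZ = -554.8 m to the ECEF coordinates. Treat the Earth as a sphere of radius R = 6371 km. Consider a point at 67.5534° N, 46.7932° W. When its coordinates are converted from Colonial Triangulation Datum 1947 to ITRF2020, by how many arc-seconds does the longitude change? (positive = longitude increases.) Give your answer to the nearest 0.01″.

sin φ = 0.924236, cos φ = 0.381822, sin λ = -0.728887, cos λ = 0.684634.
East component: ΔE = −sin λ·ΔX + cos λ·ΔY = −(-0.728887)(351.8) + (0.684634)(-321.7) = 36.18 m.
1° of latitude spans πR/180 = 111195 m; at latitude φ, 1° of longitude spans that × cos φ = 42456.7 m, so Δλ = 36.18 / 42456.7 × 3600 = 3.067″.

Δλ = 3.07″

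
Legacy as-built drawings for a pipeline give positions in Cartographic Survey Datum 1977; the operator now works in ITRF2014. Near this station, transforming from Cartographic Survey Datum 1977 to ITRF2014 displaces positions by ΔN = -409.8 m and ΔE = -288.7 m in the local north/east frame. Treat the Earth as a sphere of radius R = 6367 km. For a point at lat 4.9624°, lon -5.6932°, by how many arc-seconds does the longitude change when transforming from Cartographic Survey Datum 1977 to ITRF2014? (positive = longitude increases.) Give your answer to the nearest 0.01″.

Δλ = -9.39″

At latitude 4.9624°, cos φ = 0.996252.
One radian of longitude at latitude φ spans R cos φ, so Δλ = ΔE / (R cos φ) = -288.7 / (6367000 × 0.996252) = -4.5514e-05 rad = -9.388″.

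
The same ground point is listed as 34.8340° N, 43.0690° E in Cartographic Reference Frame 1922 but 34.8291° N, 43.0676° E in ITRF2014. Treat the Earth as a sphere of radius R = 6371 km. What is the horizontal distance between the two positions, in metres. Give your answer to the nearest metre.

Δφ = 34.8291° − 34.8340° = -0.0049°; Δλ = 43.0676° − 43.0690° = -0.0014°.
1° along a meridian = πR/180 = 111195 m.
ΔN = Δφ × 111195 = -544.9 m; ΔE = Δλ × 111195 × cos(34.8340°) = -0.0014 × 111195 × 0.820810 = -127.8 m.
Distance = √(ΔE² + ΔN²) = √((-127.8)² + (-544.9)²) = 559.6 m.

560 m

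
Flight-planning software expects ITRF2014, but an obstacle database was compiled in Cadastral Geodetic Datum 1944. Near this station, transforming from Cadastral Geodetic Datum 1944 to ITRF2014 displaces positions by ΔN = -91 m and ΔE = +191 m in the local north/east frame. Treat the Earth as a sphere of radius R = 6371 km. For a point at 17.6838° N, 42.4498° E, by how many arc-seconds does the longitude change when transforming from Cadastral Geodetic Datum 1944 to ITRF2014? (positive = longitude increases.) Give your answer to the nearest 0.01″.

At latitude 17.6838°, cos φ = 0.952747.
One radian of longitude at latitude φ spans R cos φ, so Δλ = ΔE / (R cos φ) = 191.0 / (6371000 × 0.952747) = 3.1466e-05 rad = 6.490″.

Δλ = 6.49″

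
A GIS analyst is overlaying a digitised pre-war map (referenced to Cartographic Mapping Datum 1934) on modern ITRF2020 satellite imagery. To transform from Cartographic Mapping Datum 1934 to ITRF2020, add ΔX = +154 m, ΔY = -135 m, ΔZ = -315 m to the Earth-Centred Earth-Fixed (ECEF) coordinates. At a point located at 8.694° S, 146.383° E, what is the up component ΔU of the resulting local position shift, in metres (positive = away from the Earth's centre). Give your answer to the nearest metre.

At φ = -8.694°, λ = 146.383°: sin φ = -0.151157, cos φ = 0.988510, sin λ = 0.553639, cos λ = -0.832757.
ΔU = cos φ cos λ·ΔX + cos φ sin λ·ΔY + sin φ·ΔZ = (0.988510)(-0.832757)(154) + (0.988510)(0.553639)(-135) + (-0.151157)(-315) = -153.04 m.

ΔU = -153 m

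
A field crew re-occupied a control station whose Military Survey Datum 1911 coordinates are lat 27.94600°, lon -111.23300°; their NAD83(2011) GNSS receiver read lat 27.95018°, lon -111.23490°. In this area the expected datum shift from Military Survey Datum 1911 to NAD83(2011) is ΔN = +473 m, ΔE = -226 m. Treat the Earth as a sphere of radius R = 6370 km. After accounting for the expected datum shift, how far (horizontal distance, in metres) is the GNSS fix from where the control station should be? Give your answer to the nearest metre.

40 m

Observed coordinate differences: Δφ = +0.00418°, Δλ = -0.00190°.
Converting to metres (1° lat = 111177 m, cos φ = 0.883390): observed ΔN = 464.7 m, observed ΔE = -186.6 m.
Subtracting the expected shift leaves a residual of 464.7 − (473) = -8.3 m north and -186.6 − (-226) = 39.4 m east.
Residual distance = √((-8.3)² + 39.4²) = 40.3 m.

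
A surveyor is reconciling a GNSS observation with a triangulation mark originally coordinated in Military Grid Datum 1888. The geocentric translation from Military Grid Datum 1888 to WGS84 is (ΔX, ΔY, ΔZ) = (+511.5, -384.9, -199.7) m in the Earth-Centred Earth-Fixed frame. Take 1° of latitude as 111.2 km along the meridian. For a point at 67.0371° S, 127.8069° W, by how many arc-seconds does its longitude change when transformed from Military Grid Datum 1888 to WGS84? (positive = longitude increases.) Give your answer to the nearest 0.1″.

sin φ = -0.920758, cos φ = 0.390135, sin λ = -0.790081, cos λ = -0.613002.
East component: ΔE = −sin λ·ΔX + cos λ·ΔY = −(-0.790081)(511.5) + (-0.613002)(-384.9) = 640.07 m.
1° of latitude spans 111200 m; at latitude φ, 1° of longitude spans that × cos φ = 43383.0 m, so Δλ = 640.07 / 43383.0 × 3600 = 53.114″.

Δλ = 53.1″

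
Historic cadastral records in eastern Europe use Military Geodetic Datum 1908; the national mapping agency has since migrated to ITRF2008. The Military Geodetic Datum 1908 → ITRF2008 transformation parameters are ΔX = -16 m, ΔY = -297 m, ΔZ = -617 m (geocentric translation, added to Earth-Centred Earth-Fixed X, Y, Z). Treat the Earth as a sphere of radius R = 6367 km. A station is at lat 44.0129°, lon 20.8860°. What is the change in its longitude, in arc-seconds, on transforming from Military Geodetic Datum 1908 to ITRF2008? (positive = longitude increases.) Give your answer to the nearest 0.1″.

Δλ = -12.2″

sin φ = 0.694820, cos φ = 0.719183, sin λ = 0.356510, cos λ = 0.934292.
East component: ΔE = −sin λ·ΔX + cos λ·ΔY = −(0.356510)(-16) + (0.934292)(-297) = -271.78 m.
1° of latitude spans πR/180 = 111125 m; at latitude φ, 1° of longitude spans that × cos φ = 79919.3 m, so Δλ = -271.78 / 79919.3 × 3600 = -12.242″.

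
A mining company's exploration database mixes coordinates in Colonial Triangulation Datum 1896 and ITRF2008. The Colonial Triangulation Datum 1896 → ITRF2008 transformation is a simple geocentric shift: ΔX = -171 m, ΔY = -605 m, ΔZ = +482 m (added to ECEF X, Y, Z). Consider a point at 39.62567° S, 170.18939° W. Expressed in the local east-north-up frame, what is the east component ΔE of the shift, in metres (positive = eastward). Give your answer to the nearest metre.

ΔE = 567 m

The local east axis at (φ, λ) is (−sin λ, cos λ, 0), so ΔE = −sin(-170.18939°)·(-171) + cos(-170.18939°)·(-605) = 567.02 m.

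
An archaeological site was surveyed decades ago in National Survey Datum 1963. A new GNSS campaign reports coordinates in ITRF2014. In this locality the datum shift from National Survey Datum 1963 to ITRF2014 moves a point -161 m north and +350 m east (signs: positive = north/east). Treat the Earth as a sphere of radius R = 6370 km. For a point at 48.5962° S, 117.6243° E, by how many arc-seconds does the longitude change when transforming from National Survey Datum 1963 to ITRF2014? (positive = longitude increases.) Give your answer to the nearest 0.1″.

Δλ = 17.1″

At latitude -48.5962°, cos φ = 0.661362.
One radian of longitude at latitude φ spans R cos φ, so Δλ = ΔE / (R cos φ) = 350.0 / (6370000 × 0.661362) = 8.3079e-05 rad = 17.136″.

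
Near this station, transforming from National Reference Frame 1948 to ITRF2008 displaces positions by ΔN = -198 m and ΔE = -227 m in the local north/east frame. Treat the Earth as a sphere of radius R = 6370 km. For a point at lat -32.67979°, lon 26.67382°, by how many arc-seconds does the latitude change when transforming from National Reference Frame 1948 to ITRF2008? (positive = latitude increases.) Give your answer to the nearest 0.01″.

On a sphere of radius R, 1 rad of latitude = R, so Δφ = ΔN / R = -198.0 / 6370000 = -3.1083e-05 rad = -6.411″.

Δφ = -6.41″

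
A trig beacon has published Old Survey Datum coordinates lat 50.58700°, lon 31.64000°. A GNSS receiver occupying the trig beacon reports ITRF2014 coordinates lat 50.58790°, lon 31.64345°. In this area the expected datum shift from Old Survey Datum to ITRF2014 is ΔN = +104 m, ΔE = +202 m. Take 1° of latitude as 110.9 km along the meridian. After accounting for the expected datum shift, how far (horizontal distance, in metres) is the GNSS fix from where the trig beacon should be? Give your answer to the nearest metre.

41 m

Observed coordinate differences: Δφ = +0.00090°, Δλ = +0.00345°.
Converting to metres (1° lat = 110900 m, cos φ = 0.634906): observed ΔN = 99.8 m, observed ΔE = 242.9 m.
Subtracting the expected shift leaves a residual of 99.8 − (104) = -4.2 m north and 242.9 − (202) = 40.9 m east.
Residual distance = √((-4.2)² + 40.9²) = 41.1 m.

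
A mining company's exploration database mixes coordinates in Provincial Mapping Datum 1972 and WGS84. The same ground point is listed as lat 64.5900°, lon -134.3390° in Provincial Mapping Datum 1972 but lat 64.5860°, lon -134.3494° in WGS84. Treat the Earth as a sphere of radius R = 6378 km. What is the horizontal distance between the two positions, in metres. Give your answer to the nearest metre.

Δφ = 64.5860° − 64.5900° = -0.0040°; Δλ = -134.3494° − -134.3390° = -0.0104°.
1° along a meridian = πR/180 = 111317 m.
ΔN = Δφ × 111317 = -445.3 m; ΔE = Δλ × 111317 × cos(64.5900°) = -0.0104 × 111317 × 0.429093 = -496.8 m.
Distance = √(ΔE² + ΔN²) = √((-496.8)² + (-445.3)²) = 667.1 m.

667 m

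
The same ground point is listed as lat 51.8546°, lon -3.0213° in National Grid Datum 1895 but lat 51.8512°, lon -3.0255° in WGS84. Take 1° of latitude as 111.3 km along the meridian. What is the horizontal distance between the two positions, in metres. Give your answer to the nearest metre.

Δφ = 51.8512° − 51.8546° = -0.0034°; Δλ = -3.0255° − -3.0213° = -0.0042°.
ΔN = Δφ × 111300 = -378.4 m; ΔE = Δλ × 111300 × cos(51.8546°) = -0.0042 × 111300 × 0.617659 = -288.7 m.
Distance = √(ΔE² + ΔN²) = √((-288.7)² + (-378.4)²) = 476.0 m.

476 m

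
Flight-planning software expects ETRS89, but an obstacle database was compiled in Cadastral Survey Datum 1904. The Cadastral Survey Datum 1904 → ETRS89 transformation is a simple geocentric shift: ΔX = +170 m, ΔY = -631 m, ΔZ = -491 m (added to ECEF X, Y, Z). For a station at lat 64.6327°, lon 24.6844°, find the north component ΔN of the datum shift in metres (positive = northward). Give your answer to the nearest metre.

ΔN = -112 m

The local north axis is (−sin φ cos λ, −sin φ sin λ, cos φ), giving ΔN = -139.572 + 238.110 − 210.354 = -111.82 m.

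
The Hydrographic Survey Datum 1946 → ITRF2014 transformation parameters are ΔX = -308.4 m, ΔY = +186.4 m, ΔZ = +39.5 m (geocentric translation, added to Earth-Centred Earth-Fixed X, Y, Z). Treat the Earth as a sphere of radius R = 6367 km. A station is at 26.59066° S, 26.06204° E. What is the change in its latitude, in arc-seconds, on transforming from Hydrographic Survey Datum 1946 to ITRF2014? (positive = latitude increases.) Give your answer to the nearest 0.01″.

Δφ = -1.69″

sin φ = -0.447613, cos φ = 0.894227, sin λ = 0.439344, cos λ = 0.898319.
North component: ΔN = −sin φ cos λ·ΔX − sin φ sin λ·ΔY + cos φ·ΔZ = −(-0.447613)(0.898319)(-308.4) − (-0.447613)(0.439344)(186.4) + (0.894227)(39.5) = -52.03 m.
1° of latitude spans πR/180 = 111125 m, so Δφ = -52.03 / 111125 × 3600 = -1.686″.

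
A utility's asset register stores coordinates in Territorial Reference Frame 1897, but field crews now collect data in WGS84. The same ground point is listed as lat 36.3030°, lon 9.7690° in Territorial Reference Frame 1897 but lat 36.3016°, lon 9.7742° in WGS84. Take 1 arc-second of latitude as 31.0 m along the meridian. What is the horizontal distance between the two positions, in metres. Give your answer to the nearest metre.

Δφ = 36.3016° − 36.3030° = -0.0014°; Δλ = 9.7742° − 9.7690° = +0.0052°.
1° of latitude = 3600 × 31.00 = 111600 m.
ΔN = Δφ × 111600 = -156.2 m; ΔE = Δλ × 111600 × cos(36.3030°) = +0.0052 × 111600 × 0.805897 = 467.7 m.
Distance = √(ΔE² + ΔN²) = √(467.7² + (-156.2)²) = 493.1 m.

493 m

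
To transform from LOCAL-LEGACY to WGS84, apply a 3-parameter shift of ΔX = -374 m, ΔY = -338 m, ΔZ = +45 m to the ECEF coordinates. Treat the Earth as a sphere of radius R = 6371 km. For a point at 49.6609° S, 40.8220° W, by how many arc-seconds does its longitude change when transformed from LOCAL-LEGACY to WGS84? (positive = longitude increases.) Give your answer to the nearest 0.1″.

Δλ = -25.0″

sin φ = -0.762227, cos φ = 0.647310, sin λ = -0.653711, cos λ = 0.756744.
East component: ΔE = −sin λ·ΔX + cos λ·ΔY = −(-0.653711)(-374) + (0.756744)(-338) = -500.27 m.
1° of latitude spans πR/180 = 111195 m; at latitude φ, 1° of longitude spans that × cos φ = 71977.6 m, so Δλ = -500.27 / 71977.6 × 3600 = -25.021″.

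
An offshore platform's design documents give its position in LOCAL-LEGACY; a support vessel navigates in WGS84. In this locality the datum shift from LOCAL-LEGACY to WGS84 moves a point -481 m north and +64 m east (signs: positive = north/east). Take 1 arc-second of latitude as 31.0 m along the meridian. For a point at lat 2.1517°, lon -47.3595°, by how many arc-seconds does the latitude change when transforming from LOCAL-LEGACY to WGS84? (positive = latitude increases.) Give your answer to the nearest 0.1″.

1″ of latitude = 31.00 m, so Δφ = -481.0 / 31.00 = -15.516″.

Δφ = -15.5″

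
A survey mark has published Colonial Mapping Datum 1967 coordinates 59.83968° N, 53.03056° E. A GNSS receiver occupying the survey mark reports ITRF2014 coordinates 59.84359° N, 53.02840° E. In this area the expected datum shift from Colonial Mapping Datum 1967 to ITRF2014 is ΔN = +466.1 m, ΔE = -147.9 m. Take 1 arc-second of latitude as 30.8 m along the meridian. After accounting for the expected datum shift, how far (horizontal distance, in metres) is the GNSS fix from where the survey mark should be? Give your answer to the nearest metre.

43 m

Observed coordinate differences: Δφ = +0.00391°, Δλ = -0.00216°.
Converting to metres (1° lat = 110880 m, cos φ = 0.502421): observed ΔN = 433.5 m, observed ΔE = -120.3 m.
Subtracting the expected shift leaves a residual of 433.5 − (466.1) = -32.6 m north and -120.3 − (-147.9) = 27.6 m east.
Residual distance = √((-32.6)² + 27.6²) = 42.7 m.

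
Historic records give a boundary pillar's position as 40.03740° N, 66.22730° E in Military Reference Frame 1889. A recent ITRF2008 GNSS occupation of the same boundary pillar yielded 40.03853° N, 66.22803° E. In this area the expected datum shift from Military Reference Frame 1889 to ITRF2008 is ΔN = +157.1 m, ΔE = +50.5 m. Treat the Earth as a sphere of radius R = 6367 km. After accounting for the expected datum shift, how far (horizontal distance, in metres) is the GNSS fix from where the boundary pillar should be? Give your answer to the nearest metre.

34 m

Observed coordinate differences: Δφ = +0.00113°, Δλ = +0.00073°.
Converting to metres (1° lat = 111125 m, cos φ = 0.765625): observed ΔN = 125.6 m, observed ΔE = 62.1 m.
Subtracting the expected shift leaves a residual of 125.6 − (157.1) = -31.5 m north and 62.1 − (50.5) = 11.6 m east.
Residual distance = √((-31.5)² + 11.6²) = 33.6 m.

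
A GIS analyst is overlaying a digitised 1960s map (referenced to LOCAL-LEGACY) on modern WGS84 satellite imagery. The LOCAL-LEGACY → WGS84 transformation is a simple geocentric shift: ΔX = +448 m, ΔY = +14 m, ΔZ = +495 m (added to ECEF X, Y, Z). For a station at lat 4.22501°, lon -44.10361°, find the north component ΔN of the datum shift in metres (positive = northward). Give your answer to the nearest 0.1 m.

ΔN = 470.7 m

The local north axis is (−sin φ cos λ, −sin φ sin λ, cos φ), giving ΔN = -23.701 + 0.718 + 493.655 = 470.67 m.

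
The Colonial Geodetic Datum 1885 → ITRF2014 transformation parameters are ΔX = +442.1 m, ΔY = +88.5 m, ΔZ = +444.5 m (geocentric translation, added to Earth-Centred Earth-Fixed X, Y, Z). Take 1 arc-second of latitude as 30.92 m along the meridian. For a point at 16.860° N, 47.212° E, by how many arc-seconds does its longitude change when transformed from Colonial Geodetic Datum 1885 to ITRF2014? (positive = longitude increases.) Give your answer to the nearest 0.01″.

sin φ = 0.290034, cos φ = 0.957016, sin λ = 0.733872, cos λ = 0.679288.
East component: ΔE = −sin λ·ΔX + cos λ·ΔY = −(0.733872)(442.1) + (0.679288)(88.5) = -264.33 m.
1° of latitude spans 3600 × 30.92 = 111312 m; at latitude φ, 1° of longitude spans that × cos φ = 106527.4 m, so Δλ = -264.33 / 106527.4 × 3600 = -8.933″.

Δλ = -8.93″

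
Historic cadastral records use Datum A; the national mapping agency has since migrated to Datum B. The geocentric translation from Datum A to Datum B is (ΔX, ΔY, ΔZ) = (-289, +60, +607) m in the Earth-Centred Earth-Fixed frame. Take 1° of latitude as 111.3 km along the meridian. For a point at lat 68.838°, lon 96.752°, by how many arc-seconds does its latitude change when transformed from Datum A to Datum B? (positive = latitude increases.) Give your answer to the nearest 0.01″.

sin φ = 0.932563, cos φ = 0.361006, sin λ = 0.993064, cos λ = -0.117572.
North component: ΔN = −sin φ cos λ·ΔX − sin φ sin λ·ΔY + cos φ·ΔZ = −(0.932563)(-0.117572)(-289) − (0.932563)(0.993064)(60) + (0.361006)(607) = 131.88 m.
1° of latitude spans 111300 m, so Δφ = 131.88 / 111300 × 3600 = 4.266″.

Δφ = 4.27″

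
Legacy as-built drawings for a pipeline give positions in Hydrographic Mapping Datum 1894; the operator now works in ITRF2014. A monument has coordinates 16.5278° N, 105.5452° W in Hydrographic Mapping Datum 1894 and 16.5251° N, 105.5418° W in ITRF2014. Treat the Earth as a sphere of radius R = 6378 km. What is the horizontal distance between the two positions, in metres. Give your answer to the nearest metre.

Δφ = 16.5251° − 16.5278° = -0.0027°; Δλ = -105.5418° − -105.5452° = +0.0034°.
1° along a meridian = πR/180 = 111317 m.
ΔN = Δφ × 111317 = -300.6 m; ΔE = Δλ × 111317 × cos(16.5278°) = +0.0034 × 111317 × 0.958682 = 362.8 m.
Distance = √(ΔE² + ΔN²) = √(362.8² + (-300.6)²) = 471.2 m.

471 m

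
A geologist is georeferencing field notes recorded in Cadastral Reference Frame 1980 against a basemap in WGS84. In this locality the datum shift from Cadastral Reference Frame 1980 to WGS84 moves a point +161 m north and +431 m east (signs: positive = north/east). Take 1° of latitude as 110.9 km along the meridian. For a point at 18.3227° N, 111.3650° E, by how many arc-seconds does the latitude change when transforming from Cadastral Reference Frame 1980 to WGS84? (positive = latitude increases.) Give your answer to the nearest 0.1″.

1° of latitude = 110.9 km, so Δφ = 161.0 / 110900 = 0.0014518° = 5.226″.

Δφ = 5.2″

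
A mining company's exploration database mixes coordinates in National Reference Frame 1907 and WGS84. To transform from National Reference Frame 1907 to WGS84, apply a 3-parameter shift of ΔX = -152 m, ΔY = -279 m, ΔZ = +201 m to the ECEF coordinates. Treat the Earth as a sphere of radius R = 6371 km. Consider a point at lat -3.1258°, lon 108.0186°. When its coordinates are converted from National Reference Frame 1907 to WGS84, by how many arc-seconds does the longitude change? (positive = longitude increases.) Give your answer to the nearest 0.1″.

Δλ = 7.5″

sin φ = -0.054528, cos φ = 0.998512, sin λ = 0.950956, cos λ = -0.309326.
East component: ΔE = −sin λ·ΔX + cos λ·ΔY = −(0.950956)(-152) + (-0.309326)(-279) = 230.85 m.
1° of latitude spans πR/180 = 111195 m; at latitude φ, 1° of longitude spans that × cos φ = 111029.5 m, so Δλ = 230.85 / 111029.5 × 3600 = 7.485″.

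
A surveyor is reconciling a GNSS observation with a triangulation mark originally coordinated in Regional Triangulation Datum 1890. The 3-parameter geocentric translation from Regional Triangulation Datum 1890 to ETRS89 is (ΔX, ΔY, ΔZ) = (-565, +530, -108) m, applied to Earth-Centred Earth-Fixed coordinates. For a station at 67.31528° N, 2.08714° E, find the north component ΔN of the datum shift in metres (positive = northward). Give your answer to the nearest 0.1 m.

At φ = 67.31528°, λ = 2.08714°: sin φ = 0.922641, cos φ = 0.385660, sin λ = 0.036419, cos λ = 0.999337.
ΔN = −sin φ cos λ·ΔX − sin φ sin λ·ΔY + cos φ·ΔZ = −(0.922641)(0.999337)(-565) − (0.922641)(0.036419)(530) + (0.385660)(-108) = 461.49 m.

ΔN = 461.5 m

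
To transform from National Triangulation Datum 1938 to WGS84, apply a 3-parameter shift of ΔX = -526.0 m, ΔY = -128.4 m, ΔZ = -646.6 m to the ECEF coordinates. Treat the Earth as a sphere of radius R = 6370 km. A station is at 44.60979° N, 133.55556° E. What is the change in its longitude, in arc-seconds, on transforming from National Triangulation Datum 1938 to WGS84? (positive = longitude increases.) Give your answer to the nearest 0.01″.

sin φ = 0.702275, cos φ = 0.711906, sin λ = 0.724707, cos λ = -0.689058.
East component: ΔE = −sin λ·ΔX + cos λ·ΔY = −(0.724707)(-526.0) + (-0.689058)(-128.4) = 469.67 m.
1° of latitude spans πR/180 = 111177 m; at latitude φ, 1° of longitude spans that × cos φ = 79147.9 m, so Δλ = 469.67 / 79147.9 × 3600 = 21.363″.

Δλ = 21.36″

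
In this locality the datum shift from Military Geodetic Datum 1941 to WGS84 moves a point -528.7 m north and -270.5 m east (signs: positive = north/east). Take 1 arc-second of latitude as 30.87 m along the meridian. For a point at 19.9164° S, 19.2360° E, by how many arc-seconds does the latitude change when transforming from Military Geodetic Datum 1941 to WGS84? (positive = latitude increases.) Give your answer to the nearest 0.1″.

1″ of latitude = 30.87 m, so Δφ = -528.7 / 30.87 = -17.127″.

Δφ = -17.1″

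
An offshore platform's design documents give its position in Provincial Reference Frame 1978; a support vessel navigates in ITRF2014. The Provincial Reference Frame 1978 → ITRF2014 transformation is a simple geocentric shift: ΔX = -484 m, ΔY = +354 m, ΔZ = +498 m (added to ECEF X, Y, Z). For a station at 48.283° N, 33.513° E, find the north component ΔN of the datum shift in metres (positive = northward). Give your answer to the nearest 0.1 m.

ΔN = 486.7 m

At φ = 48.283°, λ = 33.513°: sin φ = 0.746441, cos φ = 0.665452, sin λ = 0.552126, cos λ = 0.833761.
ΔN = −sin φ cos λ·ΔX − sin φ sin λ·ΔY + cos φ·ΔZ = −(0.746441)(0.833761)(-484) − (0.746441)(0.552126)(354) + (0.665452)(498) = 486.72 m.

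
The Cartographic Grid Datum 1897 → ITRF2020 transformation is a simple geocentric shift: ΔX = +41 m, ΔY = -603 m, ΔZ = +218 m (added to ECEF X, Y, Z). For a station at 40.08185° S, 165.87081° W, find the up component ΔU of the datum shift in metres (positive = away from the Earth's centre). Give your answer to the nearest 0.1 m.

The local up (radial) axis is (cos φ cos λ, cos φ sin λ, sin φ), giving ΔU = -30.421 + 112.625 − 140.366 = -58.16 m.

ΔU = -58.2 m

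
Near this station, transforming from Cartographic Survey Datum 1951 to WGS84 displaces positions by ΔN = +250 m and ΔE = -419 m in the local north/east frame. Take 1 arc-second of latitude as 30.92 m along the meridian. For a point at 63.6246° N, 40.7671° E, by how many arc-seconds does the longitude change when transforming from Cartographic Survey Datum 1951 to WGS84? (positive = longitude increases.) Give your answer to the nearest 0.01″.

At latitude 63.6246°, cos φ = 0.444251.
1″ of longitude at this latitude = 30.92 × cos φ = 13.7362 m, so Δλ = -419.0 / 13.7362 = -30.503″.

Δλ = -30.50″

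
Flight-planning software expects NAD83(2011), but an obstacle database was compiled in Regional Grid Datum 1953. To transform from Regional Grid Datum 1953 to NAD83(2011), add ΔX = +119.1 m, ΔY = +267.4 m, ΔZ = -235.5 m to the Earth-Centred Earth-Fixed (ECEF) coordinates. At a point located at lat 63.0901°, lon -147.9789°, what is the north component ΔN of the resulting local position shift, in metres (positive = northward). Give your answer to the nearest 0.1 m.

ΔN = 109.9 m

The local north axis is (−sin φ cos λ, −sin φ sin λ, cos φ), giving ΔN = 90.045 + 126.431 − 106.585 = 109.89 m.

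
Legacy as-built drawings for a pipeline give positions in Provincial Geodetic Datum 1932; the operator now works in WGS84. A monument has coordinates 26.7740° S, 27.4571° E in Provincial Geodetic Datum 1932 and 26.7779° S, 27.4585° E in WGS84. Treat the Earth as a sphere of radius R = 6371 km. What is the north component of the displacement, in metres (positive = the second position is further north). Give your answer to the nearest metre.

ΔN = -434 m

Δφ = -26.7779° − -26.7740° = -0.0039°; Δλ = 27.4585° − 27.4571° = +0.0014°.
1° along a meridian = πR/180 = 111195 m.
ΔN = Δφ × 111195 = -433.7 m; ΔE = Δλ × 111195 × cos(-26.7740°) = +0.0014 × 111195 × 0.892790 = 139.0 m.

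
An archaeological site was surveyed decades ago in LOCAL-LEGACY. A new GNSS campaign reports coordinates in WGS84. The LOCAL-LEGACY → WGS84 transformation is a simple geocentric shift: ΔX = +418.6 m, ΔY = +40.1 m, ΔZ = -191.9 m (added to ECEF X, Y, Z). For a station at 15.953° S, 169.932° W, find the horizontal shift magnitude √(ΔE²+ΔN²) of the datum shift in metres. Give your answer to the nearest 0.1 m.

The local east axis at (φ, λ) is (−sin λ, cos λ, 0), so ΔE = −sin(-169.932°)·418.6 + cos(-169.932°)·40.1 = 33.70 m.
The local north axis is (−sin φ cos λ, −sin φ sin λ, cos φ), giving ΔN = -113.280 − 1.927 − 184.509 = -299.72 m.
Horizontal magnitude = √(ΔE² + ΔN²) = √(33.70² + (-299.72)²) = 301.60 m.

301.6 m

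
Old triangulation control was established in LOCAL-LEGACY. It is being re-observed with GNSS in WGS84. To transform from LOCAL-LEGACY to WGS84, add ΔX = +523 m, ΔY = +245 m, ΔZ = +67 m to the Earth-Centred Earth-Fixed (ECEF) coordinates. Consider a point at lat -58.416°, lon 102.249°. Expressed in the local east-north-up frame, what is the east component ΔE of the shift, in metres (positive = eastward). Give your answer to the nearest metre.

ΔE = -563 m

The local east axis at (φ, λ) is (−sin λ, cos λ, 0), so ΔE = −sin(102.249°)·523 + cos(102.249°)·245 = -563.07 m.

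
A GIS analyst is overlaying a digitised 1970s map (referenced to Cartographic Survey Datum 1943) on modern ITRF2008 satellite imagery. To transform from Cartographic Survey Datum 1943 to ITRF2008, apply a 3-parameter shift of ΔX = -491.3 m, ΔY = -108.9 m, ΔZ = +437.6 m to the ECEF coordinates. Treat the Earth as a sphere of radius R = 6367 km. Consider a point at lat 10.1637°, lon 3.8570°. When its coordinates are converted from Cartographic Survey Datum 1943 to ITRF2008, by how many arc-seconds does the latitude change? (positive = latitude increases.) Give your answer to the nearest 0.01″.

sin φ = 0.176461, cos φ = 0.984308, sin λ = 0.067267, cos λ = 0.997735.
North component: ΔN = −sin φ cos λ·ΔX − sin φ sin λ·ΔY + cos φ·ΔZ = −(0.176461)(0.997735)(-491.3) − (0.176461)(0.067267)(-108.9) + (0.984308)(437.6) = 518.52 m.
1° of latitude spans πR/180 = 111125 m, so Δφ = 518.52 / 111125 × 3600 = 16.798″.

Δφ = 16.80″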